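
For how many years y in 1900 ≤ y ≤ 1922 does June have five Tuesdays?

6

June has 30 days; it has five Tuesdays when Tuesday falls among the first (month-length − 28) days — i.e. when June 1 is one of Tuesday/Monday.
June 1 by year: 1900:Fri 1901:Sat 1902:Sun 1903:Mon✓ 1904:Wed 1905:Thu 1906:Fri 1907:Sat 1908:Mon✓ 1909:Tue✓ 1910:Wed 1911:Thu 1912:Sat 1913:Sun 1914:Mon✓ 1915:Tue✓ 1916:Thu 1917:Fri 1918:Sat 1919:Sun 1920:Tue✓ 1921:Wed 1922:Thu
Years with five Tuesdays: 1903, 1908, 1909, 1914, 1915, 1920 → 6.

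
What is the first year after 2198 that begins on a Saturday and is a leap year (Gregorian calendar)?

Jan 1 advances by 2 weekdays after a leap year and by 1 after a common year.
2198: Jan 1 is Monday.
2199: Tuesday
2200: Wednesday
2201: Thursday
2202: Friday
2203: Saturday
2204: Sunday (leap)
2205: Tuesday
2206: Wednesday
2207: Thursday
2208: Friday (leap)
2209: Sunday
2210: Monday
2211: Tuesday
2212: Wednesday (leap)
2213: Friday
2214: Saturday
2215: Sunday
2216: Monday (leap)
2217: Wednesday
2218: Thursday
2219: Friday
2220: Saturday (leap)
2220 begins on a Saturday and is a leap year.

2220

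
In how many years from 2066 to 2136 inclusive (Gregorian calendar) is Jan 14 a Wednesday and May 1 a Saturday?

Check each year's weekday for Jan 14 and May 1:
  2066: Thu/Sat  2067: Fri/Sun  2068: Sat/Tue  2069: Mon/Wed  2070: Tue/Thu  2071: Wed/Fri  2072: Thu/Sun  2073: Sat/Mon  2074: Sun/Tue  2075: Mon/Wed  2076: Tue/Fri  2077: Thu/Sat  2078: Fri/Sun  2079: Sat/Mon  …(43 more)…  2123: Thu/Sat  2124: Fri/Mon  2125: Sun/Tue  2126: Mon/Wed  2127: Tue/Thu  2128: Wed/Sat ✓  2129: Fri/Sun  2130: Sat/Mon  2131: Sun/Tue  2132: Mon/Thu  2133: Wed/Fri  2134: Thu/Sat  2135: Fri/Sun  2136: Sat/Tue
Both conditions hold in: 2088, 2128 — 2.

2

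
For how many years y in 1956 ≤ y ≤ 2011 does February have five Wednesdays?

2

February has 28 days (29 in leap years); it has five Wednesdays when Wednesday falls among the first (month-length − 28) days — i.e. when February 1 is Wednesday in a leap year (never in a common year).
February 1 by year: 1956:Wed✓ 1957:Fri 1958:Sat 1959:Sun 1960:Mon 1961:Wed 1962:Thu 1963:Fri 1964:Sat 1965:Mon 1966:Tue 1967:Wed 1968:Thu 1969:Sat 1970:Sun …(26 more)… 1997:Sat 1998:Sun 1999:Mon 2000:Tue 2001:Thu 2002:Fri 2003:Sat 2004:Sun 2005:Tue 2006:Wed 2007:Thu 2008:Fri 2009:Sun 2010:Mon 2011:Tue
Years with five Wednesdays: 1956, 1984 → 2.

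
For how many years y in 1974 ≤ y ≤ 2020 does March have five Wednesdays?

19

March has 31 days; it has five Wednesdays when Wednesday falls among the first (month-length − 28) days — i.e. when March 1 is one of Wednesday/Tuesday/Monday.
March 1 by year: 1974:Fri 1975:Sat 1976:Mon✓ 1977:Tue✓ 1978:Wed✓ 1979:Thu 1980:Sat 1981:Sun 1982:Mon✓ 1983:Tue✓ 1984:Thu 1985:Fri 1986:Sat 1987:Sun 1988:Tue✓ …(17 more)… 2006:Wed✓ 2007:Thu 2008:Sat 2009:Sun 2010:Mon✓ 2011:Tue✓ 2012:Thu 2013:Fri 2014:Sat 2015:Sun 2016:Tue✓ 2017:Wed✓ 2018:Thu 2019:Fri 2020:Sun
Years with five Wednesdays: 1976, 1977, 1978, 1982, 1983, 1988, 1989, 1993, 1994, 1995, 1999, 2000, 2004, 2005, 2006, 2010, 2011, 2016, 2017 → 19.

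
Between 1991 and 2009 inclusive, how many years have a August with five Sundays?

9

August has 31 days; it has five Sundays when Sunday falls among the first (month-length − 28) days — i.e. when August 1 is one of Sunday/Saturday/Friday.
August 1 by year: 1991:Thu 1992:Sat✓ 1993:Sun✓ 1994:Mon 1995:Tue 1996:Thu 1997:Fri✓ 1998:Sat✓ 1999:Sun✓ 2000:Tue 2001:Wed 2002:Thu 2003:Fri✓ 2004:Sun✓ 2005:Mon 2006:Tue 2007:Wed 2008:Fri✓ 2009:Sat✓
Years with five Sundays: 1992, 1993, 1997, 1998, 1999, 2003, 2004, 2008, 2009 → 9.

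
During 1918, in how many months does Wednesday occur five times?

A month of length L has five Wednesdays iff its first Wednesday is on day ≤ L−28 (so day 1–3 in a 31-day month, 1–2 in a 30-day month, day 1 in a leap February).
Checking each month of 1918: Jan starts Tue (31d) ✓; Feb starts Fri (28d); Mar starts Fri (31d); Apr starts Mon (30d); May starts Wed (31d) ✓; Jun starts Sat (30d); Jul starts Mon (31d) ✓; Aug starts Thu (31d); Sep starts Sun (30d); Oct starts Tue (31d) ✓; Nov starts Fri (30d); Dec starts Sun (31d).
Five-Wednesday months: January, May, July, October → 4.

4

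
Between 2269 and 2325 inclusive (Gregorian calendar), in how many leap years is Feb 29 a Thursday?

Leap years in 2269–2325: 13 of them.
Feb 29 weekday advances by 5 (mod 7) from one leap year to the next four years later (or differs when a century non-leap intervenes).
Leap-day weekdays: 2272:Thu✓ 2276:Tue 2280:Sun 2284:Fri 2288:Wed 2292:Mon 2296:Sat 2304:Mon 2308:Sat 2312:Thu✓ 2316:Tue 2320:Sun 2324:Fri
Thursday: 2272, 2312 → 2.

2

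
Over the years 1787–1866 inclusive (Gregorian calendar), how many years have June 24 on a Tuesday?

Track June 24's weekday year by year (advancing +1, or +2 across a Feb 29):
  1787: Sun  1788: Tue (+2) ✓  1789: Wed (+1)  1790: Thu (+1)  1791: Fri (+1)
  1792: Sun (+2)  1793: Mon (+1)  1794: Tue (+1) ✓  1795: Wed (+1)  1796: Fri (+2)
  1797: Sat (+1)  1798: Sun (+1)  1799: Mon (+1)  1800: Tue (+1) ✓  … (52 more years) …
  1853: Fri (+1)  1854: Sat (+1)  1855: Sun (+1)  1856: Tue (+2) ✓  1857: Wed (+1)
  1858: Thu (+1)  1859: Fri (+1)  1860: Sun (+2)  1861: Mon (+1)  1862: Tue (+1) ✓
  1863: Wed (+1)  1864: Fri (+2)  1865: Sat (+1)  1866: Sun (+1)
Tuesday years: 1788, 1794, 1800, 1806, 1817, 1823, 1828, 1834, 1845, 1851, 1856, 1862 — 12 in total.

12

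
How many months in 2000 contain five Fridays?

4

A month of length L has five Fridays iff its first Friday is on day ≤ L−28 (so day 1–3 in a 31-day month, 1–2 in a 30-day month, day 1 in a leap February).
Checking each month of 2000: Jan starts Sat (31d); Feb starts Tue (29d); Mar starts Wed (31d) ✓; Apr starts Sat (30d); May starts Mon (31d); Jun starts Thu (30d) ✓; Jul starts Sat (31d); Aug starts Tue (31d); Sep starts Fri (30d) ✓; Oct starts Sun (31d); Nov starts Wed (30d); Dec starts Fri (31d) ✓.
Five-Friday months: March, June, September, December → 4.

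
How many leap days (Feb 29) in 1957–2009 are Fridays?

2

Leap years in 1957–2009: 13 of them.
Feb 29 weekday advances by 5 (mod 7) from one leap year to the next four years later (or differs when a century non-leap intervenes).
Leap-day weekdays: 1960:Mon 1964:Sat 1968:Thu 1972:Tue 1976:Sun 1980:Fri✓ 1984:Wed 1988:Mon 1992:Sat 1996:Thu 2000:Tue 2004:Sun 2008:Fri✓
Friday: 1980, 2008 → 2.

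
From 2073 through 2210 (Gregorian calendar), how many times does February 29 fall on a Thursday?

Leap years in 2073–2210: 32 of them.
Feb 29 weekday advances by 5 (mod 7) from one leap year to the next four years later (or differs when a century non-leap intervenes).
Leap-day weekdays: 2076:Sat 2080:Thu✓ 2084:Tue 2088:Sun 2092:Fri 2096:Wed 2104:Fri 2108:Wed 2112:Mon 2116:Sat 2120:Thu✓ 2124:Tue 2128:Sun …(6 more)… 2156:Sun 2160:Fri 2164:Wed 2168:Mon 2172:Sat 2176:Thu✓ 2180:Tue 2184:Sun 2188:Fri 2192:Wed 2196:Mon 2204:Wed 2208:Mon
Thursday: 2080, 2120, 2148, 2176 → 4.

4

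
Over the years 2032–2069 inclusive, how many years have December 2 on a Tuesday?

Track December 2's weekday year by year (advancing +1, or +2 across a Feb 29):
  2032: Thu  2033: Fri (+1)  2034: Sat (+1)  2035: Sun (+1)  2036: Tue (+2) ✓
  2037: Wed (+1)  2038: Thu (+1)  2039: Fri (+1)  2040: Sun (+2)  2041: Mon (+1)
  2042: Tue (+1) ✓  2043: Wed (+1)  2044: Fri (+2)  2045: Sat (+1)  … (10 more years) …
  2056: Sat (+2)  2057: Sun (+1)  2058: Mon (+1)  2059: Tue (+1) ✓  2060: Thu (+2)
  2061: Fri (+1)  2062: Sat (+1)  2063: Sun (+1)  2064: Tue (+2) ✓  2065: Wed (+1)
  2066: Thu (+1)  2067: Fri (+1)  2068: Sun (+2)  2069: Mon (+1)
Tuesday years: 2036, 2042, 2053, 2059, 2064 — 5 in total.

5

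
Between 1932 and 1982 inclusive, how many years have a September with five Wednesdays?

15

September has 30 days; it has five Wednesdays when Wednesday falls among the first (month-length − 28) days — i.e. when September 1 is one of Wednesday/Tuesday.
September 1 by year: 1932:Thu 1933:Fri 1934:Sat 1935:Sun 1936:Tue✓ 1937:Wed✓ 1938:Thu 1939:Fri 1940:Sun 1941:Mon 1942:Tue✓ 1943:Wed✓ 1944:Fri 1945:Sat 1946:Sun …(21 more)… 1968:Sun 1969:Mon 1970:Tue✓ 1971:Wed✓ 1972:Fri 1973:Sat 1974:Sun 1975:Mon 1976:Wed✓ 1977:Thu 1978:Fri 1979:Sat 1980:Mon 1981:Tue✓ 1982:Wed✓
Years with five Wednesdays: 1936, 1937, 1942, 1943, 1948, 1953, 1954, 1959, 1964, 1965, 1970, 1971, 1976, 1981, 1982 → 15.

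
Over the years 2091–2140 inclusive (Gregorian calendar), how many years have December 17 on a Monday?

8

Track December 17's weekday year by year (advancing +1, or +2 across a Feb 29):
  2091: Mon ✓  2092: Wed (+2)  2093: Thu (+1)  2094: Fri (+1)  2095: Sat (+1)
  2096: Mon (+2) ✓  2097: Tue (+1)  2098: Wed (+1)  2099: Thu (+1)  2100: Fri (+1)
  2101: Sat (+1)  2102: Sun (+1)  2103: Mon (+1) ✓  2104: Wed (+2)  … (22 more years) …
  2127: Wed (+1)  2128: Fri (+2)  2129: Sat (+1)  2130: Sun (+1)  2131: Mon (+1) ✓
  2132: Wed (+2)  2133: Thu (+1)  2134: Fri (+1)  2135: Sat (+1)  2136: Mon (+2) ✓
  2137: Tue (+1)  2138: Wed (+1)  2139: Thu (+1)  2140: Sat (+2)
Monday years: 2091, 2096, 2103, 2108, 2114, 2125, 2131, 2136 — 8 in total.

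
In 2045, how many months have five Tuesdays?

4

A month of length L has five Tuesdays iff its first Tuesday is on day ≤ L−28 (so day 1–3 in a 31-day month, 1–2 in a 30-day month, day 1 in a leap February).
Checking each month of 2045: Jan starts Sun (31d) ✓; Feb starts Wed (28d); Mar starts Wed (31d); Apr starts Sat (30d); May starts Mon (31d) ✓; Jun starts Thu (30d); Jul starts Sat (31d); Aug starts Tue (31d) ✓; Sep starts Fri (30d); Oct starts Sun (31d) ✓; Nov starts Wed (30d); Dec starts Fri (31d).
Five-Tuesday months: January, May, August, October → 4.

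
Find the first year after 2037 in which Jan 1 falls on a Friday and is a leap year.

2044

Jan 1 advances by 2 weekdays after a leap year and by 1 after a common year.
2037: Jan 1 is Thursday.
2038: Friday
2039: Saturday
2040: Sunday (leap)
2041: Tuesday
2042: Wednesday
2043: Thursday
2044: Friday (leap)
2044 begins on a Friday and is a leap year.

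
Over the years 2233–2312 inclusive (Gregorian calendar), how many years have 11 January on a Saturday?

Track 11 January's weekday year by year (advancing +1, or +2 across a Feb 29):
  2233: Fri  2234: Sat (+1) ✓  2235: Sun (+1)  2236: Mon (+1)  2237: Wed (+2)
  2238: Thu (+1)  2239: Fri (+1)  2240: Sat (+1) ✓  2241: Mon (+2)  2242: Tue (+1)
  2243: Wed (+1)  2244: Thu (+1)  2245: Sat (+2) ✓  2246: Sun (+1)  … (52 more years) …
  2299: Wed (+1)  2300: Thu (+1)  2301: Fri (+1)  2302: Sat (+1) ✓  2303: Sun (+1)
  2304: Mon (+1)  2305: Wed (+2)  2306: Thu (+1)  2307: Fri (+1)  2308: Sat (+1) ✓
  2309: Mon (+2)  2310: Tue (+1)  2311: Wed (+1)  2312: Thu (+1)
Saturday years: 2234, 2240, 2245, 2251, 2262, 2268, 2273, 2279, 2290, 2296, 2302, 2308 — 12 in total.

12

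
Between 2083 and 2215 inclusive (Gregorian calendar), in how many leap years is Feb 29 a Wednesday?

6

Leap years in 2083–2215: 31 of them.
Feb 29 weekday advances by 5 (mod 7) from one leap year to the next four years later (or differs when a century non-leap intervenes).
Leap-day weekdays: 2084:Tue 2088:Sun 2092:Fri 2096:Wed✓ 2104:Fri 2108:Wed✓ 2112:Mon 2116:Sat 2120:Thu 2124:Tue 2128:Sun 2132:Fri 2136:Wed✓ …(5 more)… 2160:Fri 2164:Wed✓ 2168:Mon 2172:Sat 2176:Thu 2180:Tue 2184:Sun 2188:Fri 2192:Wed✓ 2196:Mon 2204:Wed✓ 2208:Mon 2212:Sat
Wednesday: 2096, 2108, 2136, 2164, 2192, 2204 → 6.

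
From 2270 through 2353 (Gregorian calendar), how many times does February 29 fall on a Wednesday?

2

Leap years in 2270–2353: 20 of them.
Feb 29 weekday advances by 5 (mod 7) from one leap year to the next four years later (or differs when a century non-leap intervenes).
Leap-day weekdays: 2272:Thu 2276:Tue 2280:Sun 2284:Fri 2288:Wed✓ 2292:Mon 2296:Sat 2304:Mon 2308:Sat 2312:Thu 2316:Tue 2320:Sun 2324:Fri 2328:Wed✓ 2332:Mon 2336:Sat 2340:Thu 2344:Tue 2348:Sun 2352:Fri
Wednesday: 2288, 2328 → 2.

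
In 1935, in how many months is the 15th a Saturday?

1

Check the 15th of each month of 1935: Jan 15: Tue, Feb 15: Fri, Mar 15: Fri, Apr 15: Mon, May 15: Wed, Jun 15: Sat, Jul 15: Mon, Aug 15: Thu, Sep 15: Sun, Oct 15: Tue, Nov 15: Fri, Dec 15: Sun.
Saturday occurs in June — 1 month.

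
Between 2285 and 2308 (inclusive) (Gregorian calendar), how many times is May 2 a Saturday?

Track May 2's weekday year by year (advancing +1, or +2 across a Feb 29):
  2285: Sat ✓  2286: Sun (+1)  2287: Mon (+1)  2288: Wed (+2)  2289: Thu (+1)
  2290: Fri (+1)  2291: Sat (+1) ✓  2292: Mon (+2)  2293: Tue (+1)  2294: Wed (+1)
  2295: Thu (+1)  2296: Sat (+2) ✓  2297: Sun (+1)  2298: Mon (+1)  2299: Tue (+1)
  2300: Wed (+1)  2301: Thu (+1)  2302: Fri (+1)  2303: Sat (+1) ✓  2304: Mon (+2)
  2305: Tue (+1)  2306: Wed (+1)  2307: Thu (+1)  2308: Sat (+2) ✓
Saturday years: 2285, 2291, 2296, 2303, 2308 — 5 in total.

5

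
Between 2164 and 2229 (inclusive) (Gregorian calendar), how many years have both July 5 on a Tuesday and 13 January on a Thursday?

6

Check each year's weekday for July 5 and 13 January:
  2164: Thu/Fri  2165: Fri/Sun  2166: Sat/Mon  2167: Sun/Tue  2168: Tue/Wed  2169: Wed/Fri  2170: Thu/Sat  2171: Fri/Sun  2172: Sun/Mon  2173: Mon/Wed  2174: Tue/Thu ✓  2175: Wed/Fri  2176: Fri/Sat  2177: Sat/Mon  …(38 more)…  2216: Fri/Sat  2217: Sat/Mon  2218: Sun/Tue  2219: Mon/Wed  2220: Wed/Thu  2221: Thu/Sat  2222: Fri/Sun  2223: Sat/Mon  2224: Mon/Tue  2225: Tue/Thu ✓  2226: Wed/Fri  2227: Thu/Sat  2228: Sat/Sun  2229: Sun/Tue
Both conditions hold in: 2174, 2185, 2191, 2203, 2214, 2225 — 6.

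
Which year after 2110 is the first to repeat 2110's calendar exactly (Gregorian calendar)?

2121

Two years share a calendar iff Jan 1 falls on the same weekday and both are leap or both are common. 2110: Jan 1 is Wednesday, common year.
2111: Jan 1 Thursday, common
2112: Jan 1 Friday, leap
2113: Jan 1 Sunday, common
2114: Jan 1 Monday, common
2115: Jan 1 Tuesday, common
2116: Jan 1 Wednesday, leap
2117: Jan 1 Friday, common
2118: Jan 1 Saturday, common
2119: Jan 1 Sunday, common
2120: Jan 1 Monday, leap
2121: Jan 1 Wednesday, common
2121 matches on both conditions.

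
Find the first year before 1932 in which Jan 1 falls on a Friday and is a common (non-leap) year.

Jan 1 advances by 2 weekdays after a leap year and by 1 after a common year.
1932: Jan 1 is Friday (leap).
1931: Thursday
1930: Wednesday
1929: Tuesday
1928: Sunday (leap)
1927: Saturday
1926: Friday
1926 begins on a Friday and is a common year.

1926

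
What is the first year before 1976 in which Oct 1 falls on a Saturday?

From one year to the next, a fixed date's weekday advances by 1, or by 2 when a Feb 29 lies between the two dates.
1976: October 1 is Friday.
1975: Wednesday (−2)
1974: Tuesday (−1)
1973: Monday (−1)
1972: Sunday (−1)
1971: Friday (−2)
1970: Thursday (−1)
1969: Wednesday (−1)
1968: Tuesday (−1)
1967: Sunday (−2)
1966: Saturday (−1)
Oct 1 falls on a Saturday in 1966.

1966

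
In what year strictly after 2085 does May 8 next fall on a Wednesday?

From one year to the next, a fixed date's weekday advances by 1, or by 2 when a Feb 29 lies between the two dates.
2085: May 8 is Tuesday.
2086: Wednesday (+1)
May 8 falls on a Wednesday in 2086.

2086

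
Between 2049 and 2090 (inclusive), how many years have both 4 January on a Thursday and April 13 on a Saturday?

Check each year's weekday for 4 January and April 13:
  2049: Mon/Tue  2050: Tue/Wed  2051: Wed/Thu  2052: Thu/Sat ✓  2053: Sat/Sun  2054: Sun/Mon  2055: Mon/Tue  2056: Tue/Thu  2057: Thu/Fri  2058: Fri/Sat  2059: Sat/Sun  2060: Sun/Tue  2061: Tue/Wed  2062: Wed/Thu  …(14 more)…  2077: Mon/Tue  2078: Tue/Wed  2079: Wed/Thu  2080: Thu/Sat ✓  2081: Sat/Sun  2082: Sun/Mon  2083: Mon/Tue  2084: Tue/Thu  2085: Thu/Fri  2086: Fri/Sat  2087: Sat/Sun  2088: Sun/Tue  2089: Tue/Wed  2090: Wed/Thu
Both conditions hold in: 2052, 2080 — 2.

2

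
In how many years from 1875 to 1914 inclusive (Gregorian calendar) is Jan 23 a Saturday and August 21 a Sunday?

2

Check each year's weekday for Jan 23 and August 21:
  1875: Sat/Sat  1876: Sun/Mon  1877: Tue/Tue  1878: Wed/Wed  1879: Thu/Thu  1880: Fri/Sat  1881: Sun/Sun  1882: Mon/Mon  1883: Tue/Tue  1884: Wed/Thu  1885: Fri/Fri  1886: Sat/Sat  1887: Sun/Sun  1888: Mon/Tue  …(12 more)…  1901: Wed/Wed  1902: Thu/Thu  1903: Fri/Fri  1904: Sat/Sun ✓  1905: Mon/Mon  1906: Tue/Tue  1907: Wed/Wed  1908: Thu/Fri  1909: Sat/Sat  1910: Sun/Sun  1911: Mon/Mon  1912: Tue/Wed  1913: Thu/Thu  1914: Fri/Fri
Both conditions hold in: 1892, 1904 — 2.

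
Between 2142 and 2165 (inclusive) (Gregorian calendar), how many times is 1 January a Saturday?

Track 1 January's weekday year by year (advancing +1, or +2 across a Feb 29):
  2142: Mon  2143: Tue (+1)  2144: Wed (+1)  2145: Fri (+2)  2146: Sat (+1) ✓
  2147: Sun (+1)  2148: Mon (+1)  2149: Wed (+2)  2150: Thu (+1)  2151: Fri (+1)
  2152: Sat (+1) ✓  2153: Mon (+2)  2154: Tue (+1)  2155: Wed (+1)  2156: Thu (+1)
  2157: Sat (+2) ✓  2158: Sun (+1)  2159: Mon (+1)  2160: Tue (+1)  2161: Thu (+2)
  2162: Fri (+1)  2163: Sat (+1) ✓  2164: Sun (+1)  2165: Tue (+2)
Saturday years: 2146, 2152, 2157, 2163 — 4 in total.

4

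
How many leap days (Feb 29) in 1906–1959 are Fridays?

2

Leap years in 1906–1959: 13 of them.
Feb 29 weekday advances by 5 (mod 7) from one leap year to the next four years later (or differs when a century non-leap intervenes).
Leap-day weekdays: 1908:Sat 1912:Thu 1916:Tue 1920:Sun 1924:Fri✓ 1928:Wed 1932:Mon 1936:Sat 1940:Thu 1944:Tue 1948:Sun 1952:Fri✓ 1956:Wed
Friday: 1924, 1952 → 2.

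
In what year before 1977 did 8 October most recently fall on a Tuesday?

1974

From one year to the next, a fixed date's weekday advances by 1, or by 2 when a Feb 29 lies between the two dates.
1977: October 8 is Saturday.
1976: Friday (−1)
1975: Wednesday (−2)
1974: Tuesday (−1)
8 October falls on a Tuesday in 1974.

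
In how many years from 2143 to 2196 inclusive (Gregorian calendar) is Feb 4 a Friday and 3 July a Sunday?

6

Check each year's weekday for Feb 4 and 3 July:
  2143: Mon/Wed  2144: Tue/Fri  2145: Thu/Sat  2146: Fri/Sun ✓  2147: Sat/Mon  2148: Sun/Wed  2149: Tue/Thu  2150: Wed/Fri  2151: Thu/Sat  2152: Fri/Mon  2153: Sun/Tue  2154: Mon/Wed  2155: Tue/Thu  2156: Wed/Sat  …(26 more)…  2183: Tue/Thu  2184: Wed/Sat  2185: Fri/Sun ✓  2186: Sat/Mon  2187: Sun/Tue  2188: Mon/Thu  2189: Wed/Fri  2190: Thu/Sat  2191: Fri/Sun ✓  2192: Sat/Tue  2193: Mon/Wed  2194: Tue/Thu  2195: Wed/Fri  2196: Thu/Sun
Both conditions hold in: 2146, 2157, 2163, 2174, 2185, 2191 — 6.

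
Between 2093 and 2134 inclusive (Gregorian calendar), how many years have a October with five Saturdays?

October has 31 days; it has five Saturdays when Saturday falls among the first (month-length − 28) days — i.e. when October 1 is one of Saturday/Friday/Thursday.
October 1 by year: 2093:Thu✓ 2094:Fri✓ 2095:Sat✓ 2096:Mon 2097:Tue 2098:Wed 2099:Thu✓ 2100:Fri✓ 2101:Sat✓ 2102:Sun 2103:Mon 2104:Wed 2105:Thu✓ 2106:Fri✓ 2107:Sat✓ …(12 more)… 2120:Tue 2121:Wed 2122:Thu✓ 2123:Fri✓ 2124:Sun 2125:Mon 2126:Tue 2127:Wed 2128:Fri✓ 2129:Sat✓ 2130:Sun 2131:Mon 2132:Wed 2133:Thu✓ 2134:Fri✓
Years with five Saturdays: 2093, 2094, 2095, 2099, 2100, 2101, 2105, 2106, 2107, 2111, 2112, 2116, 2117, 2118, 2122, 2123, 2128, 2129, 2133, 2134 → 20.

20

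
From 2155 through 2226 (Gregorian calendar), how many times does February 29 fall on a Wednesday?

3

Leap years in 2155–2226: 17 of them.
Feb 29 weekday advances by 5 (mod 7) from one leap year to the next four years later (or differs when a century non-leap intervenes).
Leap-day weekdays: 2156:Sun 2160:Fri 2164:Wed✓ 2168:Mon 2172:Sat 2176:Thu 2180:Tue 2184:Sun 2188:Fri 2192:Wed✓ 2196:Mon 2204:Wed✓ 2208:Mon 2212:Sat 2216:Thu 2220:Tue 2224:Sun
Wednesday: 2164, 2192, 2204 → 3.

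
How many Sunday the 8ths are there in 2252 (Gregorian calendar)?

Check the 8th of each month of 2252: Jan 8: Thu, Feb 8: Sun, Mar 8: Mon, Apr 8: Thu, May 8: Sat, Jun 8: Tue, Jul 8: Thu, Aug 8: Sun, Sep 8: Wed, Oct 8: Fri, Nov 8: Mon, Dec 8: Wed.
Sunday occurs in February, August — 2 months.

2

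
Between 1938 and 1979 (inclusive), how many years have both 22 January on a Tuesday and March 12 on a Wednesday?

Check each year's weekday for 22 January and March 12:
  1938: Sat/Sat  1939: Sun/Sun  1940: Mon/Tue  1941: Wed/Wed  1942: Thu/Thu  1943: Fri/Fri  1944: Sat/Sun  1945: Mon/Mon  1946: Tue/Tue  1947: Wed/Wed  1948: Thu/Fri  1949: Sat/Sat  1950: Sun/Sun  1951: Mon/Mon  …(14 more)…  1966: Sat/Sat  1967: Sun/Sun  1968: Mon/Tue  1969: Wed/Wed  1970: Thu/Thu  1971: Fri/Fri  1972: Sat/Sun  1973: Mon/Mon  1974: Tue/Tue  1975: Wed/Wed  1976: Thu/Fri  1977: Sat/Sat  1978: Sun/Sun  1979: Mon/Mon
Both conditions hold in: 1952 — 1.

1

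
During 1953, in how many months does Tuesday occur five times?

A month of length L has five Tuesdays iff its first Tuesday is on day ≤ L−28 (so day 1–3 in a 31-day month, 1–2 in a 30-day month, day 1 in a leap February).
Checking each month of 1953: Jan starts Thu (31d); Feb starts Sun (28d); Mar starts Sun (31d) ✓; Apr starts Wed (30d); May starts Fri (31d); Jun starts Mon (30d) ✓; Jul starts Wed (31d); Aug starts Sat (31d); Sep starts Tue (30d) ✓; Oct starts Thu (31d); Nov starts Sun (30d); Dec starts Tue (31d) ✓.
Five-Tuesday months: March, June, September, December → 4.

4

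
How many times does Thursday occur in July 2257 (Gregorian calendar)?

July 2257 has 31 days and begins on Wednesday.
The first Thursday is July 2.
Thursdays fall on 2, 9, 16, 23, 30 — that's 5.

5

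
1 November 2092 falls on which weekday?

January 1, 2092 is a Tuesday.
November 1 is day 306 of the year, i.e. 305 days after Jan 1.
305 mod 7 = 4, so advance 4 weekdays from Tuesday: Saturday.

Saturday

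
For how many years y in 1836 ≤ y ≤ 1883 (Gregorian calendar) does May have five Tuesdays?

22

May has 31 days; it has five Tuesdays when Tuesday falls among the first (month-length − 28) days — i.e. when May 1 is one of Tuesday/Monday/Sunday.
May 1 by year: 1836:Sun✓ 1837:Mon✓ 1838:Tue✓ 1839:Wed 1840:Fri 1841:Sat 1842:Sun✓ 1843:Mon✓ 1844:Wed 1845:Thu 1846:Fri 1847:Sat 1848:Mon✓ 1849:Tue✓ 1850:Wed …(18 more)… 1869:Sat 1870:Sun✓ 1871:Mon✓ 1872:Wed 1873:Thu 1874:Fri 1875:Sat 1876:Mon✓ 1877:Tue✓ 1878:Wed 1879:Thu 1880:Sat 1881:Sun✓ 1882:Mon✓ 1883:Tue✓
Years with five Tuesdays: 1836, 1837, 1838, 1842, 1843, 1848, 1849, 1853, 1854, 1855, 1859, 1860, 1864, 1865, 1866, 1870, 1871, 1876, 1877, 1881, 1882, 1883 → 22.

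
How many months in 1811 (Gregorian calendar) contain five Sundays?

4

A month of length L has five Sundays iff its first Sunday is on day ≤ L−28 (so day 1–3 in a 31-day month, 1–2 in a 30-day month, day 1 in a leap February).
Checking each month of 1811: Jan starts Tue (31d); Feb starts Fri (28d); Mar starts Fri (31d) ✓; Apr starts Mon (30d); May starts Wed (31d); Jun starts Sat (30d) ✓; Jul starts Mon (31d); Aug starts Thu (31d); Sep starts Sun (30d) ✓; Oct starts Tue (31d); Nov starts Fri (30d); Dec starts Sun (31d) ✓.
Five-Sunday months: March, June, September, December → 4.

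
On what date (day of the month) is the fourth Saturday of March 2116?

28

March 1, 2116 is a Sunday, so the first Saturday is the 7th.
The fourth Saturday is 7 + 21 = 28.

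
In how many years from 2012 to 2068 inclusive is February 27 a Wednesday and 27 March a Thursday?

2

Check each year's weekday for February 27 and 27 March:
  2012: Mon/Tue  2013: Wed/Wed  2014: Thu/Thu  2015: Fri/Fri  2016: Sat/Sun  2017: Mon/Mon  2018: Tue/Tue  2019: Wed/Wed  2020: Thu/Fri  2021: Sat/Sat  2022: Sun/Sun  2023: Mon/Mon  2024: Tue/Wed  2025: Thu/Thu  …(29 more)…  2055: Sat/Sat  2056: Sun/Mon  2057: Tue/Tue  2058: Wed/Wed  2059: Thu/Thu  2060: Fri/Sat  2061: Sun/Sun  2062: Mon/Mon  2063: Tue/Tue  2064: Wed/Thu ✓  2065: Fri/Fri  2066: Sat/Sat  2067: Sun/Sun  2068: Mon/Tue
Both conditions hold in: 2036, 2064 — 2.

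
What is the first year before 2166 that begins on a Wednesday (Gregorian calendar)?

Jan 1 advances by 2 weekdays after a leap year and by 1 after a common year.
2166: Jan 1 is Wednesday.
2165: Tuesday
2164: Sunday (leap)
2163: Saturday
2162: Friday
2161: Thursday
2160: Tuesday (leap)
2159: Monday
2158: Sunday
2157: Saturday
2156: Thursday (leap)
2155: Wednesday
2155 begins on a Wednesday

2155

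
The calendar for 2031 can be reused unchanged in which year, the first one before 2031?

Two years share a calendar iff Jan 1 falls on the same weekday and both are leap or both are common. 2031: Jan 1 is Wednesday, common year.
2030: Jan 1 Tuesday, common
2029: Jan 1 Monday, common
2028: Jan 1 Saturday, leap
2027: Jan 1 Friday, common
2026: Jan 1 Thursday, common
2025: Jan 1 Wednesday, common
2025 matches on both conditions.

2025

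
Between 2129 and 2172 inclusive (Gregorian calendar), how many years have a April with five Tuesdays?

12

April has 30 days; it has five Tuesdays when Tuesday falls among the first (month-length − 28) days — i.e. when April 1 is one of Tuesday/Monday.
April 1 by year: 2129:Fri 2130:Sat 2131:Sun 2132:Tue✓ 2133:Wed 2134:Thu 2135:Fri 2136:Sun 2137:Mon✓ 2138:Tue✓ 2139:Wed 2140:Fri 2141:Sat 2142:Sun 2143:Mon✓ …(14 more)… 2158:Sat 2159:Sun 2160:Tue✓ 2161:Wed 2162:Thu 2163:Fri 2164:Sun 2165:Mon✓ 2166:Tue✓ 2167:Wed 2168:Fri 2169:Sat 2170:Sun 2171:Mon✓ 2172:Wed
Years with five Tuesdays: 2132, 2137, 2138, 2143, 2148, 2149, 2154, 2155, 2160, 2165, 2166, 2171 → 12.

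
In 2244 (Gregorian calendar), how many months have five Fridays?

A month of length L has five Fridays iff its first Friday is on day ≤ L−28 (so day 1–3 in a 31-day month, 1–2 in a 30-day month, day 1 in a leap February).
Checking each month of 2244: Jan starts Mon (31d); Feb starts Thu (29d); Mar starts Fri (31d) ✓; Apr starts Mon (30d); May starts Wed (31d) ✓; Jun starts Sat (30d); Jul starts Mon (31d); Aug starts Thu (31d) ✓; Sep starts Sun (30d); Oct starts Tue (31d); Nov starts Fri (30d) ✓; Dec starts Sun (31d).
Five-Friday months: March, May, August, November → 4.

4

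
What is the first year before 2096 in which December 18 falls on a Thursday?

From one year to the next, a fixed date's weekday advances by 1, or by 2 when a Feb 29 lies between the two dates.
2096: December 18 is Tuesday.
2095: Sunday (−2)
2094: Saturday (−1)
2093: Friday (−1)
2092: Thursday (−1)
December 18 falls on a Thursday in 2092.

2092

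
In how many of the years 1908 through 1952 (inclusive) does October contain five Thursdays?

October has 31 days; it has five Thursdays when Thursday falls among the first (month-length − 28) days — i.e. when October 1 is one of Thursday/Wednesday/Tuesday.
October 1 by year: 1908:Thu✓ 1909:Fri 1910:Sat 1911:Sun 1912:Tue✓ 1913:Wed✓ 1914:Thu✓ 1915:Fri 1916:Sun 1917:Mon 1918:Tue✓ 1919:Wed✓ 1920:Fri 1921:Sat 1922:Sun …(15 more)… 1938:Sat 1939:Sun 1940:Tue✓ 1941:Wed✓ 1942:Thu✓ 1943:Fri 1944:Sun 1945:Mon 1946:Tue✓ 1947:Wed✓ 1948:Fri 1949:Sat 1950:Sun 1951:Mon 1952:Wed✓
Years with five Thursdays: 1908, 1912, 1913, 1914, 1918, 1919, 1924, 1925, 1929, 1930, 1931, 1935, 1936, 1940, 1941, 1942, 1946, 1947, 1952 → 19.

19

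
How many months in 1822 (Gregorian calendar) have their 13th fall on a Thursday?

1

Check the 13th of each month of 1822: Jan 13: Sun, Feb 13: Wed, Mar 13: Wed, Apr 13: Sat, May 13: Mon, Jun 13: Thu, Jul 13: Sat, Aug 13: Tue, Sep 13: Fri, Oct 13: Sun, Nov 13: Wed, Dec 13: Fri.
Thursday occurs in June — 1 month.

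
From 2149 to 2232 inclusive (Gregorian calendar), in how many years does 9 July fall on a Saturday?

12

Track 9 July's weekday year by year (advancing +1, or +2 across a Feb 29):
  2149: Wed  2150: Thu (+1)  2151: Fri (+1)  2152: Sun (+2)  2153: Mon (+1)
  2154: Tue (+1)  2155: Wed (+1)  2156: Fri (+2)  2157: Sat (+1) ✓  2158: Sun (+1)
  2159: Mon (+1)  2160: Wed (+2)  2161: Thu (+1)  2162: Fri (+1)  … (56 more years) …
  2219: Fri (+1)  2220: Sun (+2)  2221: Mon (+1)  2222: Tue (+1)  2223: Wed (+1)
  2224: Fri (+2)  2225: Sat (+1) ✓  2226: Sun (+1)  2227: Mon (+1)  2228: Wed (+2)
  2229: Thu (+1)  2230: Fri (+1)  2231: Sat (+1) ✓  2232: Mon (+2)
Saturday years: 2157, 2163, 2168, 2174, 2185, 2191, 2196, 2203, 2208, 2214, 2225, 2231 — 12 in total.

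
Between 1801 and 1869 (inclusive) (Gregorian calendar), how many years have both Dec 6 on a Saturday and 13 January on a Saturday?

Check each year's weekday for Dec 6 and 13 January:
  1801: Sun/Tue  1802: Mon/Wed  1803: Tue/Thu  1804: Thu/Fri  1805: Fri/Sun  1806: Sat/Mon  1807: Sun/Tue  1808: Tue/Wed  1809: Wed/Fri  1810: Thu/Sat  1811: Fri/Sun  1812: Sun/Mon  1813: Mon/Wed  1814: Tue/Thu  …(41 more)…  1856: Sat/Sun  1857: Sun/Tue  1858: Mon/Wed  1859: Tue/Thu  1860: Thu/Fri  1861: Fri/Sun  1862: Sat/Mon  1863: Sun/Tue  1864: Tue/Wed  1865: Wed/Fri  1866: Thu/Sat  1867: Fri/Sun  1868: Sun/Mon  1869: Mon/Wed
Both conditions hold in: no year — 0.

0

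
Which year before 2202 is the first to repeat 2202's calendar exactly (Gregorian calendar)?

Two years share a calendar iff Jan 1 falls on the same weekday and both are leap or both are common. 2202: Jan 1 is Friday, common year.
2201: Jan 1 Thursday, common
2200: Jan 1 Wednesday, common
2199: Jan 1 Tuesday, common
2198: Jan 1 Monday, common
2197: Jan 1 Sunday, common
2196: Jan 1 Friday, leap
2195: Jan 1 Thursday, common
2194: Jan 1 Wednesday, common
2193: Jan 1 Tuesday, common
2192: Jan 1 Sunday, leap
2191: Jan 1 Saturday, common
2190: Jan 1 Friday, common
2190 matches on both conditions.

2190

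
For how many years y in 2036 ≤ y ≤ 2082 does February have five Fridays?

February has 28 days (29 in leap years); it has five Fridays when Friday falls among the first (month-length − 28) days — i.e. when February 1 is Friday in a leap year (never in a common year).
February 1 by year: 2036:Fri✓ 2037:Sun 2038:Mon 2039:Tue 2040:Wed 2041:Fri 2042:Sat 2043:Sun 2044:Mon 2045:Wed 2046:Thu 2047:Fri 2048:Sat 2049:Mon 2050:Tue …(17 more)… 2068:Wed 2069:Fri 2070:Sat 2071:Sun 2072:Mon 2073:Wed 2074:Thu 2075:Fri 2076:Sat 2077:Mon 2078:Tue 2079:Wed 2080:Thu 2081:Sat 2082:Sun
Years with five Fridays: 2036, 2064 → 2.

2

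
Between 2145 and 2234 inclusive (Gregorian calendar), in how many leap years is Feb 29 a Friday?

Leap years in 2145–2234: 21 of them.
Feb 29 weekday advances by 5 (mod 7) from one leap year to the next four years later (or differs when a century non-leap intervenes).
Leap-day weekdays: 2148:Thu 2152:Tue 2156:Sun 2160:Fri✓ 2164:Wed 2168:Mon 2172:Sat 2176:Thu 2180:Tue 2184:Sun 2188:Fri✓ 2192:Wed 2196:Mon 2204:Wed 2208:Mon 2212:Sat 2216:Thu 2220:Tue 2224:Sun 2228:Fri✓ 2232:Wed
Friday: 2160, 2188, 2228 → 3.

3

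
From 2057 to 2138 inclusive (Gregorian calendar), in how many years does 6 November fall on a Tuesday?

13

Track 6 November's weekday year by year (advancing +1, or +2 across a Feb 29):
  2057: Tue ✓  2058: Wed (+1)  2059: Thu (+1)  2060: Sat (+2)  2061: Sun (+1)
  2062: Mon (+1)  2063: Tue (+1) ✓  2064: Thu (+2)  2065: Fri (+1)  2066: Sat (+1)
  2067: Sun (+1)  2068: Tue (+2) ✓  2069: Wed (+1)  2070: Thu (+1)  … (54 more years) …
  2125: Tue (+1) ✓  2126: Wed (+1)  2127: Thu (+1)  2128: Sat (+2)  2129: Sun (+1)
  2130: Mon (+1)  2131: Tue (+1) ✓  2132: Thu (+2)  2133: Fri (+1)  2134: Sat (+1)
  2135: Sun (+1)  2136: Tue (+2) ✓  2137: Wed (+1)  2138: Thu (+1)
Tuesday years: 2057, 2063, 2068, 2074, 2085, 2091, 2096, 2103, 2108, 2114, 2125, 2131, 2136 — 13 in total.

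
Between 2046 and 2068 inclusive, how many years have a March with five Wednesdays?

10

March has 31 days; it has five Wednesdays when Wednesday falls among the first (month-length − 28) days — i.e. when March 1 is one of Wednesday/Tuesday/Monday.
March 1 by year: 2046:Thu 2047:Fri 2048:Sun 2049:Mon✓ 2050:Tue✓ 2051:Wed✓ 2052:Fri 2053:Sat 2054:Sun 2055:Mon✓ 2056:Wed✓ 2057:Thu 2058:Fri 2059:Sat 2060:Mon✓ 2061:Tue✓ 2062:Wed✓ 2063:Thu 2064:Sat 2065:Sun 2066:Mon✓ 2067:Tue✓ 2068:Thu
Years with five Wednesdays: 2049, 2050, 2051, 2055, 2056, 2060, 2061, 2062, 2066, 2067 → 10.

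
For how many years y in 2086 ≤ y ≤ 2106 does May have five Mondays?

May has 31 days; it has five Mondays when Monday falls among the first (month-length − 28) days — i.e. when May 1 is one of Monday/Sunday/Saturday.
May 1 by year: 2086:Wed 2087:Thu 2088:Sat✓ 2089:Sun✓ 2090:Mon✓ 2091:Tue 2092:Thu 2093:Fri 2094:Sat✓ 2095:Sun✓ 2096:Tue 2097:Wed 2098:Thu 2099:Fri 2100:Sat✓ 2101:Sun✓ 2102:Mon✓ 2103:Tue 2104:Thu 2105:Fri 2106:Sat✓
Years with five Mondays: 2088, 2089, 2090, 2094, 2095, 2100, 2101, 2102, 2106 → 9.

9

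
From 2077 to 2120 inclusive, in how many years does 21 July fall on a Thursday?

7

Track 21 July's weekday year by year (advancing +1, or +2 across a Feb 29):
  2077: Wed  2078: Thu (+1) ✓  2079: Fri (+1)  2080: Sun (+2)  2081: Mon (+1)
  2082: Tue (+1)  2083: Wed (+1)  2084: Fri (+2)  2085: Sat (+1)  2086: Sun (+1)
  2087: Mon (+1)  2088: Wed (+2)  2089: Thu (+1) ✓  2090: Fri (+1)  … (16 more years) …
  2107: Thu (+1) ✓  2108: Sat (+2)  2109: Sun (+1)  2110: Mon (+1)  2111: Tue (+1)
  2112: Thu (+2) ✓  2113: Fri (+1)  2114: Sat (+1)  2115: Sun (+1)  2116: Tue (+2)
  2117: Wed (+1)  2118: Thu (+1) ✓  2119: Fri (+1)  2120: Sun (+2)
Thursday years: 2078, 2089, 2095, 2101, 2107, 2112, 2118 — 7 in total.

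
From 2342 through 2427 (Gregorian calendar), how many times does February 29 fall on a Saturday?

Leap years in 2342–2427: 21 of them.
Feb 29 weekday advances by 5 (mod 7) from one leap year to the next four years later (or differs when a century non-leap intervenes).
Leap-day weekdays: 2344:Tue 2348:Sun 2352:Fri 2356:Wed 2360:Mon 2364:Sat✓ 2368:Thu 2372:Tue 2376:Sun 2380:Fri 2384:Wed 2388:Mon 2392:Sat✓ 2396:Thu 2400:Tue 2404:Sun 2408:Fri 2412:Wed 2416:Mon 2420:Sat✓ 2424:Thu
Saturday: 2364, 2392, 2420 → 3.

3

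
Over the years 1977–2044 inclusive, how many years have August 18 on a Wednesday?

Track August 18's weekday year by year (advancing +1, or +2 across a Feb 29):
  1977: Thu  1978: Fri (+1)  1979: Sat (+1)  1980: Mon (+2)  1981: Tue (+1)
  1982: Wed (+1) ✓  1983: Thu (+1)  1984: Sat (+2)  1985: Sun (+1)  1986: Mon (+1)
  1987: Tue (+1)  1988: Thu (+2)  1989: Fri (+1)  1990: Sat (+1)  … (40 more years) …
  2031: Mon (+1)  2032: Wed (+2) ✓  2033: Thu (+1)  2034: Fri (+1)  2035: Sat (+1)
  2036: Mon (+2)  2037: Tue (+1)  2038: Wed (+1) ✓  2039: Thu (+1)  2040: Sat (+2)
  2041: Sun (+1)  2042: Mon (+1)  2043: Tue (+1)  2044: Thu (+2)
Wednesday years: 1982, 1993, 1999, 2004, 2010, 2021, 2027, 2032, 2038 — 9 in total.

9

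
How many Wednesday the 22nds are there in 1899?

Check the 22nd of each month of 1899: Jan 22: Sun, Feb 22: Wed, Mar 22: Wed, Apr 22: Sat, May 22: Mon, Jun 22: Thu, Jul 22: Sat, Aug 22: Tue, Sep 22: Fri, Oct 22: Sun, Nov 22: Wed, Dec 22: Fri.
Wednesday occurs in February, March, November — 3 months.

3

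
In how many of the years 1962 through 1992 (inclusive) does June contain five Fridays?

9

June has 30 days; it has five Fridays when Friday falls among the first (month-length − 28) days — i.e. when June 1 is one of Friday/Thursday.
June 1 by year: 1962:Fri✓ 1963:Sat 1964:Mon 1965:Tue 1966:Wed 1967:Thu✓ 1968:Sat 1969:Sun 1970:Mon 1971:Tue 1972:Thu✓ 1973:Fri✓ 1974:Sat 1975:Sun 1976:Tue 1977:Wed 1978:Thu✓ 1979:Fri✓ 1980:Sun 1981:Mon 1982:Tue 1983:Wed 1984:Fri✓ 1985:Sat 1986:Sun 1987:Mon 1988:Wed 1989:Thu✓ 1990:Fri✓ 1991:Sat 1992:Mon
Years with five Fridays: 1962, 1967, 1972, 1973, 1978, 1979, 1984, 1989, 1990 → 9.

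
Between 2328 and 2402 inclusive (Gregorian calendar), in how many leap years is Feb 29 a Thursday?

3

Leap years in 2328–2402: 19 of them.
Feb 29 weekday advances by 5 (mod 7) from one leap year to the next four years later (or differs when a century non-leap intervenes).
Leap-day weekdays: 2328:Wed 2332:Mon 2336:Sat 2340:Thu✓ 2344:Tue 2348:Sun 2352:Fri 2356:Wed 2360:Mon 2364:Sat 2368:Thu✓ 2372:Tue 2376:Sun 2380:Fri 2384:Wed 2388:Mon 2392:Sat 2396:Thu✓ 2400:Tue
Thursday: 2340, 2368, 2396 → 3.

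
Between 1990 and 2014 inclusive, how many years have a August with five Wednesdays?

August has 31 days; it has five Wednesdays when Wednesday falls among the first (month-length − 28) days — i.e. when August 1 is one of Wednesday/Tuesday/Monday.
August 1 by year: 1990:Wed✓ 1991:Thu 1992:Sat 1993:Sun 1994:Mon✓ 1995:Tue✓ 1996:Thu 1997:Fri 1998:Sat 1999:Sun 2000:Tue✓ 2001:Wed✓ 2002:Thu 2003:Fri 2004:Sun 2005:Mon✓ 2006:Tue✓ 2007:Wed✓ 2008:Fri 2009:Sat 2010:Sun 2011:Mon✓ 2012:Wed✓ 2013:Thu 2014:Fri
Years with five Wednesdays: 1990, 1994, 1995, 2000, 2001, 2005, 2006, 2007, 2011, 2012 → 10.

10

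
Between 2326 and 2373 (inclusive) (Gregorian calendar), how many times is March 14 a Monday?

Track March 14's weekday year by year (advancing +1, or +2 across a Feb 29):
  2326: Sun  2327: Mon (+1) ✓  2328: Wed (+2)  2329: Thu (+1)  2330: Fri (+1)
  2331: Sat (+1)  2332: Mon (+2) ✓  2333: Tue (+1)  2334: Wed (+1)  2335: Thu (+1)
  2336: Sat (+2)  2337: Sun (+1)  2338: Mon (+1) ✓  2339: Tue (+1)  … (20 more years) …
  2360: Mon (+2) ✓  2361: Tue (+1)  2362: Wed (+1)  2363: Thu (+1)  2364: Sat (+2)
  2365: Sun (+1)  2366: Mon (+1) ✓  2367: Tue (+1)  2368: Thu (+2)  2369: Fri (+1)
  2370: Sat (+1)  2371: Sun (+1)  2372: Tue (+2)  2373: Wed (+1)
Monday years: 2327, 2332, 2338, 2349, 2355, 2360, 2366 — 7 in total.

7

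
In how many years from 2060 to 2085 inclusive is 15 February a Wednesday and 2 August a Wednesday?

Check each year's weekday for 15 February and 2 August:
  2060: Sun/Mon  2061: Tue/Tue  2062: Wed/Wed ✓  2063: Thu/Thu  2064: Fri/Sat  2065: Sun/Sun  2066: Mon/Mon  2067: Tue/Tue  2068: Wed/Thu  2069: Fri/Fri  2070: Sat/Sat  2071: Sun/Sun  2072: Mon/Tue  2073: Wed/Wed ✓  2074: Thu/Thu  2075: Fri/Fri  2076: Sat/Sun  2077: Mon/Mon  2078: Tue/Tue  2079: Wed/Wed ✓  2080: Thu/Fri  2081: Sat/Sat  2082: Sun/Sun  2083: Mon/Mon  2084: Tue/Wed  2085: Thu/Thu
Both conditions hold in: 2062, 2073, 2079 — 3.

3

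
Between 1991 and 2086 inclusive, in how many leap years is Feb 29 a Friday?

Leap years in 1991–2086: 24 of them.
Feb 29 weekday advances by 5 (mod 7) from one leap year to the next four years later (or differs when a century non-leap intervenes).
Leap-day weekdays: 1992:Sat 1996:Thu 2000:Tue 2004:Sun 2008:Fri✓ 2012:Wed 2016:Mon 2020:Sat 2024:Thu 2028:Tue 2032:Sun 2036:Fri✓ 2040:Wed 2044:Mon 2048:Sat 2052:Thu 2056:Tue 2060:Sun 2064:Fri✓ 2068:Wed 2072:Mon 2076:Sat 2080:Thu 2084:Tue
Friday: 2008, 2036, 2064 → 3.

3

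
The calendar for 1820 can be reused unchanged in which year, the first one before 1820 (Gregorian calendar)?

Two years share a calendar iff Jan 1 falls on the same weekday and both are leap or both are common. 1820: Jan 1 is Saturday, leap year.
1819: Jan 1 Friday, common
1818: Jan 1 Thursday, common
1817: Jan 1 Wednesday, common
1816: Jan 1 Monday, leap
1815: Jan 1 Sunday, common
1814: Jan 1 Saturday, common
1813: Jan 1 Friday, common
1812: Jan 1 Wednesday, leap
1811: Jan 1 Tuesday, common
1810: Jan 1 Monday, common
1809: Jan 1 Sunday, common
1808: Jan 1 Friday, leap
1807: Jan 1 Thursday, common
1806: Jan 1 Wednesday, common
1805: Jan 1 Tuesday, common
1804: Jan 1 Sunday, leap
1803: Jan 1 Saturday, common
1802: Jan 1 Friday, common
1801: Jan 1 Thursday, common
1800: Jan 1 Wednesday, common
1799: Jan 1 Tuesday, common
1798: Jan 1 Monday, common
1797: Jan 1 Sunday, common
1796: Jan 1 Friday, leap
1795: Jan 1 Thursday, common
1794: Jan 1 Wednesday, common
1793: Jan 1 Tuesday, common
1792: Jan 1 Sunday, leap
1791: Jan 1 Saturday, common
1790: Jan 1 Friday, common
1789: Jan 1 Thursday, common
1788: Jan 1 Tuesday, leap
1787: Jan 1 Monday, common
1786: Jan 1 Sunday, common
1785: Jan 1 Saturday, common
1784: Jan 1 Thursday, leap
1783: Jan 1 Wednesday, common
1782: Jan 1 Tuesday, common
1781: Jan 1 Monday, common
1780: Jan 1 Saturday, leap
1780 matches on both conditions.

1780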